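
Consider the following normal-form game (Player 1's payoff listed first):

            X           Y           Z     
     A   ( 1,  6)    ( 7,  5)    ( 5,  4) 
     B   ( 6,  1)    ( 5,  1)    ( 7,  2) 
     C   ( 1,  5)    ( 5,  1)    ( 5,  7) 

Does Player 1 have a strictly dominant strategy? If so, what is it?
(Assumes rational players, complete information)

No strictly dominant strategy exists for Player 1

Work:
A strategy strictly dominates another if it gives a strictly higher payoff against every opponent action. Compare each pair of P1's strategies column-by-column:
  A vs B: [1 vs 6, 7 vs 5, 5 vs 7] → A does not strictly dominate B (column X: 1 ≤ 6)
  A vs C: [1 vs 1, 7 vs 5, 5 vs 5] → A does not strictly dominate C (column X: 1 ≤ 1)
  B vs A: [6 vs 1, 5 vs 7, 7 vs 5] → B does not strictly dominate A (column Y: 5 ≤ 7)
  B vs C: [6 vs 1, 5 vs 5, 7 vs 5] → B does not strictly dominate C (column Y: 5 ≤ 5)
  C vs A: [1 vs 1, 5 vs 7, 5 vs 5] → C does not strictly dominate A (column X: 1 ≤ 1)
  C vs B: [1 vs 6, 5 vs 5, 5 vs 7] → C does not strictly dominate B (column X: 1 ≤ 6)
No single strategy strictly dominates all others → no strictly dominant strategy.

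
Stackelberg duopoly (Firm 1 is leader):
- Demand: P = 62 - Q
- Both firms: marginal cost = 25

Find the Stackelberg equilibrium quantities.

q₁* (leader) = 18.5, q₂* (follower) = 9.25

Work:
Follower's reaction: q₂ = (a - c - q₁)/2
Leader substitutes: π₁ = q₁·(a - q₁ - (a-c-q₁)/2 - c)
FOC: q₁* = (62 - 25)/2 = 18.50
Then: q₂* = (62 - 25 - 18.5)/2 = 9.25
Leader has first-mover advantage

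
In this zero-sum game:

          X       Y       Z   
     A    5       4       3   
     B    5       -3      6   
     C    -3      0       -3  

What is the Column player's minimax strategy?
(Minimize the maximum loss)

Column should play Y, value = 4

Work:
Column player minimizes Row's maximum payoff:
Column X: max payoff to Row = 5
Column Y: max payoff to Row = 4
Column Z: max payoff to Row = 6
Minimum is 4, achieved by column Y.
Minimax strategy: Y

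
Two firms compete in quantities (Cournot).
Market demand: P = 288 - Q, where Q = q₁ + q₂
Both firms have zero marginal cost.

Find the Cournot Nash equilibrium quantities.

q₁* = q₂* = 96.0; P* = 96.0

Work:
Profit: π_i = P·q_i = (a - q_i - q_j)·q_i
FOC: ∂π_i/∂q_i = a - 2q_i - q_j = 0
Reaction function: q_i = (288 - q_j)/2
Symmetry: q* = 288/3 = 96.0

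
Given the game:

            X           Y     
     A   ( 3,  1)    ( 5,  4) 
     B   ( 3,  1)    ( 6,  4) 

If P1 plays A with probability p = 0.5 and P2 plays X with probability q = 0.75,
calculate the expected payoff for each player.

E[P1] = 3.625, E[P2] = 1.75

Work:
E[P1] = p·q·π₁(A,X) + p·(1-q)·π₁(A,Y) + (1-p)·q·π₁(B,X) + (1-p)·(1-q)·π₁(B,Y)
= 0.5·0.75·3 + 0.5·0.25·5 + 0.5·0.75·3 + 0.5·0.25·6
= 3.625

E[P2] = 1.75 (similar calculation)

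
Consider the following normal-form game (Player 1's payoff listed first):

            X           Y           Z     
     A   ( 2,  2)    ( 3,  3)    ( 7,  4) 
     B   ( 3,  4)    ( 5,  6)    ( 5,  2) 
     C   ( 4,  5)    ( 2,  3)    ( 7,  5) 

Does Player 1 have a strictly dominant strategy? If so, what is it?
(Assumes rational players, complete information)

No strictly dominant strategy exists for Player 1

Work:
A strategy strictly dominates another if it gives a strictly higher payoff against every opponent action. Compare each pair of P1's strategies column-by-column:
  A vs B: [2 vs 3, 3 vs 5, 7 vs 5] → A does not strictly dominate B (column X: 2 ≤ 3)
  A vs C: [2 vs 4, 3 vs 2, 7 vs 7] → A does not strictly dominate C (column X: 2 ≤ 4)
  B vs A: [3 vs 2, 5 vs 3, 5 vs 7] → B does not strictly dominate A (column Z: 5 ≤ 7)
  B vs C: [3 vs 4, 5 vs 2, 5 vs 7] → B does not strictly dominate C (column X: 3 ≤ 4)
  C vs A: [4 vs 2, 2 vs 3, 7 vs 7] → C does not strictly dominate A (column Y: 2 ≤ 3)
  C vs B: [4 vs 3, 2 vs 5, 7 vs 5] → C does not strictly dominate B (column Y: 2 ≤ 5)
No single strategy strictly dominates all others → no strictly dominant strategy.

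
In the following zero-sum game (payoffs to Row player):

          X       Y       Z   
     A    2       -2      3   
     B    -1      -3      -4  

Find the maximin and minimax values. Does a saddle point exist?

Maximin = -2, Minimax = -2, Saddle: True

Work:
Row minimums: [-2, -4] → maximin = -2
Column maximums: [2, -2, 3] → minimax = -2
Saddle point exists! Game value = -2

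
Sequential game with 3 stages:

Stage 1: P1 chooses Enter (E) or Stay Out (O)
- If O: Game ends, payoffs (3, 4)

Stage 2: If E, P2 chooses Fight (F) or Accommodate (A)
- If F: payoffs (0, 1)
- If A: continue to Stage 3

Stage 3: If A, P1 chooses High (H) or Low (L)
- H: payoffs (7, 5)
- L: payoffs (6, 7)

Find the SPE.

SPE: (E, A, H); Outcome (7, 5)

Work:
Stage 3: P1 chooses H (7 vs 6)
Stage 2: P2: F->1, A->5 (anticipating H). Choose A
Stage 1: P1: O->3, E->7 (anticipating A, H). Choose E
SPE path: E -> A -> H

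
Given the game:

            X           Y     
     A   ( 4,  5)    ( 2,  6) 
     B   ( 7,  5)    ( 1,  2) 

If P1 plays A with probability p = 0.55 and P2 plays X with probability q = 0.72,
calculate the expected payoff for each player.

E[P1] = 4.286, E[P2] = 4.776

Work:
E[P1] = p·q·π₁(A,X) + p·(1-q)·π₁(A,Y) + (1-p)·q·π₁(B,X) + (1-p)·(1-q)·π₁(B,Y)
= 0.55·0.72·4 + 0.55·0.28·2 + 0.45·0.72·7 + 0.45·0.28·1
= 4.286

E[P2] = 4.776 (similar calculation)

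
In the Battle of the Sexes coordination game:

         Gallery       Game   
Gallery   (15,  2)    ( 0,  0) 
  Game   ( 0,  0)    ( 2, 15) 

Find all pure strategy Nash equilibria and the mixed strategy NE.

Pure NE: (Gallery, Gallery) and (Game, Game); Mixed NE: p = 0.8824, q = 0.1176

Work:
Check pure NE:
(Gallery, Gallery): (15, 2) - no unilateral deviation beneficial
(Game, Game): (2, 15) - no unilateral deviation beneficial
Mixed NE: P1 plays Gallery with p = 0.8824, P2 plays Gallery with q = 0.1176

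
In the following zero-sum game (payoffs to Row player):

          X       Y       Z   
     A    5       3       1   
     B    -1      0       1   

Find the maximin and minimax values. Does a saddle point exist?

Maximin = 1, Minimax = 1, Saddle: True

Work:
Row minimums: [1, -1] → maximin = 1
Column maximums: [5, 3, 1] → minimax = 1
Saddle point exists! Game value = 1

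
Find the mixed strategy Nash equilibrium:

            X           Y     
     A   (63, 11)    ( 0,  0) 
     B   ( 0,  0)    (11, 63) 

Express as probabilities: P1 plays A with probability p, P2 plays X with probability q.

p = 0.8514, q = 0.1486

Work:
Find probabilities that make opponent indifferent:
P2 chooses q to make P1 indifferent between A and B
P1 chooses p to make P2 indifferent between X and Y
Mixed NE: P1 plays (A: 0.8514, B: 0.1486), P2 plays (X: 0.1486, Y: 0.8514)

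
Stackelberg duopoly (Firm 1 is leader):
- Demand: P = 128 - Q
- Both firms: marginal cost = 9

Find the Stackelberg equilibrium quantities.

q₁* (leader) = 59.5, q₂* (follower) = 29.75

Work:
Follower's reaction: q₂ = (a - c - q₁)/2
Leader substitutes: π₁ = q₁·(a - q₁ - (a-c-q₁)/2 - c)
FOC: q₁* = (128 - 9)/2 = 59.50
Then: q₂* = (128 - 9 - 59.5)/2 = 29.75
Leader has first-mover advantage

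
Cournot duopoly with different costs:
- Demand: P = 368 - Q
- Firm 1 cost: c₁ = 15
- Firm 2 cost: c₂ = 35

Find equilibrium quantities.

q₁* = 124.33, q₂* = 104.33

Work:
Reaction: q₁ = (368 - 15 - q₂)/2
Reaction: q₂ = (368 - 35 - q₁)/2
Solve simultaneously:
q₁* = (368 - 2×15 + 35)/3 = 124.33
q₂* = (368 - 2×35 + 15)/3 = 104.33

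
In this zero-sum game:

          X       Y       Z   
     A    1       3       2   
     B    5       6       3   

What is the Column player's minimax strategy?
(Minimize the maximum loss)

Column should play Z, value = 3

Work:
Column player minimizes Row's maximum payoff:
Column X: max payoff to Row = 5
Column Y: max payoff to Row = 6
Column Z: max payoff to Row = 3
Minimum is 3, achieved by column Z.
Minimax strategy: Z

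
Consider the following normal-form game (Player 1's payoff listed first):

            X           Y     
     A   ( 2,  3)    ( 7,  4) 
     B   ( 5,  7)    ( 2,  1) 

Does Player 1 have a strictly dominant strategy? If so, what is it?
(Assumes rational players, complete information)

No strictly dominant strategy exists for Player 1

Work:
A strategy strictly dominates another if it gives a strictly higher payoff against every opponent action. Compare each pair of P1's strategies column-by-column:
  A vs B: [2 vs 5, 7 vs 2] → A does not strictly dominate B (column X: 2 ≤ 5)
  B vs A: [5 vs 2, 2 vs 7] → B does not strictly dominate A (column Y: 2 ≤ 7)
No single strategy strictly dominates all others → no strictly dominant strategy.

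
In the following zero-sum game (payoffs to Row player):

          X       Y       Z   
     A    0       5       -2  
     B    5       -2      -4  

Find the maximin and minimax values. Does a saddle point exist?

Maximin = -2, Minimax = -2, Saddle: True

Work:
Row minimums: [-2, -4] → maximin = -2
Column maximums: [5, 5, -2] → minimax = -2
Saddle point exists! Game value = -2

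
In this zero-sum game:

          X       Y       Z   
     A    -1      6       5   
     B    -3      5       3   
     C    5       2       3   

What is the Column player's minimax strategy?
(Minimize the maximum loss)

Column should play X or Z (all achieve the minimum), value = 5

Work:
Column player minimizes Row's maximum payoff:
Column X: max payoff to Row = 5
Column Y: max payoff to Row = 6
Column Z: max payoff to Row = 5
Minimum is 5, achieved by columns X, Z (tied).
Each of X or Z is a minimax strategy.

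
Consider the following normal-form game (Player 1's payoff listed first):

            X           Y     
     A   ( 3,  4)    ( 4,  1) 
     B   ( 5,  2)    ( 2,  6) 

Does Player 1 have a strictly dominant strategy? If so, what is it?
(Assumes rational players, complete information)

No strictly dominant strategy exists for Player 1

Work:
A strategy strictly dominates another if it gives a strictly higher payoff against every opponent action. Compare each pair of P1's strategies column-by-column:
  A vs B: [3 vs 5, 4 vs 2] → A does not strictly dominate B (column X: 3 ≤ 5)
  B vs A: [5 vs 3, 2 vs 4] → B does not strictly dominate A (column Y: 2 ≤ 4)
No single strategy strictly dominates all others → no strictly dominant strategy.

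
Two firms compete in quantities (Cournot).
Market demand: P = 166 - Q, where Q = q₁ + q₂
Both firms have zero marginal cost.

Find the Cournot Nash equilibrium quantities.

q₁* = q₂* = 55.33; P* = 55.33

Work:
Profit: π_i = P·q_i = (a - q_i - q_j)·q_i
FOC: ∂π_i/∂q_i = a - 2q_i - q_j = 0
Reaction function: q_i = (166 - q_j)/2
Symmetry: q* = 166/3 = 55.33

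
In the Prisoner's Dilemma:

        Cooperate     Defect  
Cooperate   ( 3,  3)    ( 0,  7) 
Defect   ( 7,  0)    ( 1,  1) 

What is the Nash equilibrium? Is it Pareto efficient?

(Defect, Defect) is NE; not Pareto efficient

Work:
Defect dominates Cooperate for both players:
If P2 cooperates: Defect (7) > Cooperate (3)
If P2 defects: Defect (1) > Cooperate (0)
NE: (Defect, Defect) with payoff (1, 1)
But (Cooperate, Cooperate) = (3, 3) Pareto dominates (1, 1)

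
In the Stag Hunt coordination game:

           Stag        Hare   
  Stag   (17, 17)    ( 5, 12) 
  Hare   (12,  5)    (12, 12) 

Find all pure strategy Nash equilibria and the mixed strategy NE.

Pure NE: (Stag, Stag) and (Hare, Hare); Mixed NE: p = 0.5833, q = 0.5833

Work:
Check pure NE:
(Stag, Stag): (17, 17) - no unilateral deviation beneficial
(Hare, Hare): (12, 12) - no unilateral deviation beneficial
Mixed NE: P1 plays Stag with p = 0.5833, P2 plays Stag with q = 0.5833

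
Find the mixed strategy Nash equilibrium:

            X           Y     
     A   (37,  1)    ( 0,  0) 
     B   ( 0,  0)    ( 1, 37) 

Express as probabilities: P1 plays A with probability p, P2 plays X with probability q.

p = 0.9737, q = 0.0263

Work:
Find probabilities that make opponent indifferent:
P2 chooses q to make P1 indifferent between A and B
P1 chooses p to make P2 indifferent between X and Y
Mixed NE: P1 plays (A: 0.9737, B: 0.0263), P2 plays (X: 0.0263, Y: 0.9737)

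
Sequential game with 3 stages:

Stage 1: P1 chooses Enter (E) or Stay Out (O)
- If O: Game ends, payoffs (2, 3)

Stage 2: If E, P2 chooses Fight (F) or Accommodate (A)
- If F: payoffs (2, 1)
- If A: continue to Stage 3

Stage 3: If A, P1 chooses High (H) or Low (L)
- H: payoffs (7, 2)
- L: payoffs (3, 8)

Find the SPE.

SPE: (E, A, H); Outcome (7, 2)

Work:
Stage 3: P1 chooses H (7 vs 3)
Stage 2: P2: F->1, A->2 (anticipating H). Choose A
Stage 1: P1: O->2, E->7 (anticipating A, H). Choose E
SPE path: E -> A -> H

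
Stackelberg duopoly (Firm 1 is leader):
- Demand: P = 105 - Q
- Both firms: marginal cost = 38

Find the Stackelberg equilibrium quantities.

q₁* (leader) = 33.5, q₂* (follower) = 16.75

Work:
Follower's reaction: q₂ = (a - c - q₁)/2
Leader substitutes: π₁ = q₁·(a - q₁ - (a-c-q₁)/2 - c)
FOC: q₁* = (105 - 38)/2 = 33.50
Then: q₂* = (105 - 38 - 33.5)/2 = 16.75
Leader has first-mover advantage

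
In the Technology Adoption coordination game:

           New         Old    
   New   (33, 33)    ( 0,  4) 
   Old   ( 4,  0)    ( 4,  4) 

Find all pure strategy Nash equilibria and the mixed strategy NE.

Pure NE: (New, New) and (Old, Old); Mixed NE: p = 0.1212, q = 0.1212

Work:
Check pure NE:
(New, New): (33, 33) - no unilateral deviation beneficial
(Old, Old): (4, 4) - no unilateral deviation beneficial
Mixed NE: P1 plays New with p = 0.1212, P2 plays New with q = 0.1212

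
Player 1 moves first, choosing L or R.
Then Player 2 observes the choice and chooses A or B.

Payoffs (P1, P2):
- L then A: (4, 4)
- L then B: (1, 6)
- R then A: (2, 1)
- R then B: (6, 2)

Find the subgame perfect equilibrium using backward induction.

P1 plays R, P2 plays B after L and B after R; Payoff (6, 2)

Work:
Backward induction:
After L: P2 chooses B → P1 gets 1
After R: P2 chooses B → P1 gets 6
P1 chooses R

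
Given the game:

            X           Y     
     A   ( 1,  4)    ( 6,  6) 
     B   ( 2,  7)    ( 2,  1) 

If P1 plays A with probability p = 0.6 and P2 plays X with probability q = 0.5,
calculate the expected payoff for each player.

E[P1] = 2.9, E[P2] = 4.6

Work:
E[P1] = p·q·π₁(A,X) + p·(1-q)·π₁(A,Y) + (1-p)·q·π₁(B,X) + (1-p)·(1-q)·π₁(B,Y)
= 0.6·0.5·1 + 0.6·0.5·6 + 0.4·0.5·2 + 0.4·0.5·2
= 2.9

E[P2] = 4.6 (similar calculation)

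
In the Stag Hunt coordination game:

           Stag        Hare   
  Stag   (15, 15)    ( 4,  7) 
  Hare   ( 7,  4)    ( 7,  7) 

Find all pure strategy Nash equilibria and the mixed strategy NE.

Pure NE: (Stag, Stag) and (Hare, Hare); Mixed NE: p = 0.2727, q = 0.2727

Work:
Check pure NE:
(Stag, Stag): (15, 15) - no unilateral deviation beneficial
(Hare, Hare): (7, 7) - no unilateral deviation beneficial
Mixed NE: P1 plays Stag with p = 0.2727, P2 plays Stag with q = 0.2727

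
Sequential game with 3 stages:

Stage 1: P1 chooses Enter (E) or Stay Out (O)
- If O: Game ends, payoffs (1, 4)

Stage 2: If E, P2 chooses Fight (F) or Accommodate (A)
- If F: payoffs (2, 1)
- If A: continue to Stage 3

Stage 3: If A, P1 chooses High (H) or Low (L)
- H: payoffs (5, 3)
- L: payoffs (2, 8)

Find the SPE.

SPE: (E, A, H); Outcome (5, 3)

Work:
Stage 3: P1 chooses H (5 vs 2)
Stage 2: P2: F->1, A->3 (anticipating H). Choose A
Stage 1: P1: O->1, E->5 (anticipating A, H). Choose E
SPE path: E -> A -> H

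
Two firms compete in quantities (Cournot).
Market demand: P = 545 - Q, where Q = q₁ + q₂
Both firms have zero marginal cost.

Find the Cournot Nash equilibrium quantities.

q₁* = q₂* = 181.67; P* = 181.67

Work:
Profit: π_i = P·q_i = (a - q_i - q_j)·q_i
FOC: ∂π_i/∂q_i = a - 2q_i - q_j = 0
Reaction function: q_i = (545 - q_j)/2
Symmetry: q* = 545/3 = 181.67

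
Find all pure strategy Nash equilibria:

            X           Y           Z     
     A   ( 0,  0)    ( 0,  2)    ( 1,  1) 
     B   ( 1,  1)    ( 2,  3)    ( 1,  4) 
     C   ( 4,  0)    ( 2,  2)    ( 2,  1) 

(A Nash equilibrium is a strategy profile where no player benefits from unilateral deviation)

Nash equilibrium: (C, Y)

Work:
Best responses:
  P1 vs X: payoffs [0, 1, 4] → best response C (payoff 4)
  P1 vs Y: payoffs [0, 2, 2] → best response B/C (payoff 2)
  P1 vs Z: payoffs [1, 1, 2] → best response C (payoff 2)
  P2 vs A: payoffs [0, 2, 1] → best response Y (payoff 2)
  P2 vs B: payoffs [1, 3, 4] → best response Z (payoff 4)
  P2 vs C: payoffs [0, 2, 1] → best response Y (payoff 2)
Mutual best responses: (C,Y) → Nash equilibria.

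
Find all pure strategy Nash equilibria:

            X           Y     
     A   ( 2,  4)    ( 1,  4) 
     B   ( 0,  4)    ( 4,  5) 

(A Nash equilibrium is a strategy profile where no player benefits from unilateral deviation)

Nash equilibrium: (A, X), (B, Y)

Work:
Best responses:
  P1 vs X: payoffs [2, 0] → best response A (payoff 2)
  P1 vs Y: payoffs [1, 4] → best response B (payoff 4)
  P2 vs A: payoffs [4, 4] → best response X/Y (payoff 4)
  P2 vs B: payoffs [4, 5] → best response Y (payoff 5)
Mutual best responses: (A,X), (B,Y) → Nash equilibria.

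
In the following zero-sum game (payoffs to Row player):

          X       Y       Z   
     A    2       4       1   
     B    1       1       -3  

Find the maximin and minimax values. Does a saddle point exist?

Maximin = 1, Minimax = 1, Saddle: True

Work:
Row minimums: [1, -3] → maximin = 1
Column maximums: [2, 4, 1] → minimax = 1
Saddle point exists! Game value = 1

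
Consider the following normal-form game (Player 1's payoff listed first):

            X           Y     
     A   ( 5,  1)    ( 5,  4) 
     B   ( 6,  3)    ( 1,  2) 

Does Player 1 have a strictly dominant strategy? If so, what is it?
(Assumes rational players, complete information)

No strictly dominant strategy exists for Player 1

Work:
A strategy strictly dominates another if it gives a strictly higher payoff against every opponent action. Compare each pair of P1's strategies column-by-column:
  A vs B: [5 vs 6, 5 vs 1] → A does not strictly dominate B (column X: 5 ≤ 6)
  B vs A: [6 vs 5, 1 vs 5] → B does not strictly dominate A (column Y: 1 ≤ 5)
No single strategy strictly dominates all others → no strictly dominant strategy.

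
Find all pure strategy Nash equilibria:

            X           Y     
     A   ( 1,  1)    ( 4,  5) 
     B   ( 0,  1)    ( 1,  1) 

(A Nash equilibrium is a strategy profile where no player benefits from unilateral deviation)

Nash equilibrium: (A, Y)

Work:
Best responses:
  P1 vs X: payoffs [1, 0] → best response A (payoff 1)
  P1 vs Y: payoffs [4, 1] → best response A (payoff 4)
  P2 vs A: payoffs [1, 5] → best response Y (payoff 5)
  P2 vs B: payoffs [1, 1] → best response X/Y (payoff 1)
Mutual best responses: (A,Y) → Nash equilibria.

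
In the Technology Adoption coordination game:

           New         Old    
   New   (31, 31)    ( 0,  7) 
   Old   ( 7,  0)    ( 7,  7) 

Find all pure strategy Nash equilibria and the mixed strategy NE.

Pure NE: (New, New) and (Old, Old); Mixed NE: p = 0.2258, q = 0.2258

Work:
Check pure NE:
(New, New): (31, 31) - no unilateral deviation beneficial
(Old, Old): (7, 7) - no unilateral deviation beneficial
Mixed NE: P1 plays New with p = 0.2258, P2 plays New with q = 0.2258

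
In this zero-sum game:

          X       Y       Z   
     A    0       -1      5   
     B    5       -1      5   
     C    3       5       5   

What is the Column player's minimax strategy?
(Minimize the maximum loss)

Column should play X or Y or Z (all achieve the minimum), value = 5

Work:
Column player minimizes Row's maximum payoff:
Column X: max payoff to Row = 5
Column Y: max payoff to Row = 5
Column Z: max payoff to Row = 5
Minimum is 5, achieved by columns X, Y, Z (tied).
Each of X or Y or Z is a minimax strategy.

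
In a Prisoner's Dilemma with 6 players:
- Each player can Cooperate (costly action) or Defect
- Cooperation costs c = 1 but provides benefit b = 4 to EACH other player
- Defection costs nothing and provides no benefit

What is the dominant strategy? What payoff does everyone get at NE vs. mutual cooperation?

Dominant: Defect; NE payoff = 0; Coop payoff = 19

Work:
Defect dominates (saves cost c = 1, benefit to others is external)
NE: All defect → everyone gets 0
If all cooperate: each receives (5)×4 - 1 = 19
Social dilemma: 19 > 0 but NE gives 0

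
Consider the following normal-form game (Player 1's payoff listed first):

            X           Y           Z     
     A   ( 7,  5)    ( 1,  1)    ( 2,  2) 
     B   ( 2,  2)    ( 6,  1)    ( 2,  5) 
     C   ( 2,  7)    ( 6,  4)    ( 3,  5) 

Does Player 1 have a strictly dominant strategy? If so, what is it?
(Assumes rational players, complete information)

No strictly dominant strategy exists for Player 1

Work:
A strategy strictly dominates another if it gives a strictly higher payoff against every opponent action. Compare each pair of P1's strategies column-by-column:
  A vs B: [7 vs 2, 1 vs 6, 2 vs 2] → A does not strictly dominate B (column Y: 1 ≤ 6)
  A vs C: [7 vs 2, 1 vs 6, 2 vs 3] → A does not strictly dominate C (column Y: 1 ≤ 6)
  B vs A: [2 vs 7, 6 vs 1, 2 vs 2] → B does not strictly dominate A (column X: 2 ≤ 7)
  B vs C: [2 vs 2, 6 vs 6, 2 vs 3] → B does not strictly dominate C (column X: 2 ≤ 2)
  C vs A: [2 vs 7, 6 vs 1, 3 vs 2] → C does not strictly dominate A (column X: 2 ≤ 7)
  C vs B: [2 vs 2, 6 vs 6, 3 vs 2] → C does not strictly dominate B (column X: 2 ≤ 2)
No single strategy strictly dominates all others → no strictly dominant strategy.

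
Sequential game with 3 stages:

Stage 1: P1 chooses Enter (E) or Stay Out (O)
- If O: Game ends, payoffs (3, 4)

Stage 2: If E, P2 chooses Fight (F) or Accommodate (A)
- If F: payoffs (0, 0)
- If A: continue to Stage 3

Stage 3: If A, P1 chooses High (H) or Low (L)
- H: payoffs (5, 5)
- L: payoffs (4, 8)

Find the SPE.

SPE: (E, A, H); Outcome (5, 5)

Work:
Stage 3: P1 chooses H (5 vs 4)
Stage 2: P2: F->0, A->5 (anticipating H). Choose A
Stage 1: P1: O->3, E->5 (anticipating A, H). Choose E
SPE path: E -> A -> H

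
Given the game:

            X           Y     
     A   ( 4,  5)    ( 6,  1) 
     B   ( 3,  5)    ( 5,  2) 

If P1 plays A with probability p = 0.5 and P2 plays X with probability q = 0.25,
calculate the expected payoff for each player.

E[P1] = 5.0, E[P2] = 2.375

Work:
E[P1] = p·q·π₁(A,X) + p·(1-q)·π₁(A,Y) + (1-p)·q·π₁(B,X) + (1-p)·(1-q)·π₁(B,Y)
= 0.5·0.25·4 + 0.5·0.75·6 + 0.5·0.25·3 + 0.5·0.75·5
= 5.0

E[P2] = 2.375 (similar calculation)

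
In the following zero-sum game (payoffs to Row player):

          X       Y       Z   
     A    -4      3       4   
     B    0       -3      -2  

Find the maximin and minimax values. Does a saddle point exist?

Maximin = -3, Minimax = 0, Saddle: False

Work:
Row minimums: [-4, -3] → maximin = -3
Column maximums: [0, 3, 4] → minimax = 0
No saddle point (maximin ≠ minimax). Mixed strategy needed.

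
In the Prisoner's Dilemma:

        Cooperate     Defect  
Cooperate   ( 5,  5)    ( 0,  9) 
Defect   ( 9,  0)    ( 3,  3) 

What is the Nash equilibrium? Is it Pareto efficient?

(Defect, Defect) is NE; not Pareto efficient

Work:
Defect dominates Cooperate for both players:
If P2 cooperates: Defect (9) > Cooperate (5)
If P2 defects: Defect (3) > Cooperate (0)
NE: (Defect, Defect) with payoff (3, 3)
But (Cooperate, Cooperate) = (5, 5) Pareto dominates (3, 3)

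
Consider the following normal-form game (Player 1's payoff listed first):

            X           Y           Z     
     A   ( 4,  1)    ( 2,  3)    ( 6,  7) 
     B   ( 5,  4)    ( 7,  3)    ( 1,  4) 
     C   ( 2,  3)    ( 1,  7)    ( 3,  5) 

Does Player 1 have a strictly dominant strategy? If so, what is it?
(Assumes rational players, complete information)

No strictly dominant strategy exists for Player 1

Work:
A strategy strictly dominates another if it gives a strictly higher payoff against every opponent action. Compare each pair of P1's strategies column-by-column:
  A vs B: [4 vs 5, 2 vs 7, 6 vs 1] → A does not strictly dominate B (column X: 4 ≤ 5)
  A vs C: [4 vs 2, 2 vs 1, 6 vs 3] → A strictly dominates C
  B vs A: [5 vs 4, 7 vs 2, 1 vs 6] → B does not strictly dominate A (column Z: 1 ≤ 6)
  B vs C: [5 vs 2, 7 vs 1, 1 vs 3] → B does not strictly dominate C (column Z: 1 ≤ 3)
  C vs A: [2 vs 4, 1 vs 2, 3 vs 6] → C does not strictly dominate A (column X: 2 ≤ 4)
  C vs B: [2 vs 5, 1 vs 7, 3 vs 1] → C does not strictly dominate B (column X: 2 ≤ 5)
No single strategy strictly dominates all others → no strictly dominant strategy.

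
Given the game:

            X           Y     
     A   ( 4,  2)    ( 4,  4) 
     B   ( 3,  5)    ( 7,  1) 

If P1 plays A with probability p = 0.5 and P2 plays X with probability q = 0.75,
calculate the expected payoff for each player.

E[P1] = 4.0, E[P2] = 3.25

Work:
E[P1] = p·q·π₁(A,X) + p·(1-q)·π₁(A,Y) + (1-p)·q·π₁(B,X) + (1-p)·(1-q)·π₁(B,Y)
= 0.5·0.75·4 + 0.5·0.25·4 + 0.5·0.75·3 + 0.5·0.25·7
= 4.0

E[P2] = 3.25 (similar calculation)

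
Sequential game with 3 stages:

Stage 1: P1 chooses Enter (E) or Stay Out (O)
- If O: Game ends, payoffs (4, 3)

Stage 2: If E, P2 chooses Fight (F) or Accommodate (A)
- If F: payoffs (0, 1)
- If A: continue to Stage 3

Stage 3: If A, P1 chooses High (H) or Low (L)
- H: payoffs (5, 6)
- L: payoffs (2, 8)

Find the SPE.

SPE: (E, A, H); Outcome (5, 6)

Work:
Stage 3: P1 chooses H (5 vs 2)
Stage 2: P2: F->1, A->6 (anticipating H). Choose A
Stage 1: P1: O->4, E->5 (anticipating A, H). Choose E
SPE path: E -> A -> H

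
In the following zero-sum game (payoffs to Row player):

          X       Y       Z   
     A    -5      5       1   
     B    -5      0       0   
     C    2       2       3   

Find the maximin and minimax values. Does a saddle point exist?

Maximin = 2, Minimax = 2, Saddle: True

Work:
Row minimums: [-5, -5, 2] → maximin = 2
Column maximums: [2, 5, 3] → minimax = 2
Saddle point exists! Game value = 2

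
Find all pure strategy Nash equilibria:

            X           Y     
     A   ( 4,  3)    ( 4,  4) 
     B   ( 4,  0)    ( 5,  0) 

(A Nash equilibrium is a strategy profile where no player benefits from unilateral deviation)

Nash equilibrium: (B, X), (B, Y)

Work:
Best responses:
  P1 vs X: payoffs [4, 4] → best response A/B (payoff 4)
  P1 vs Y: payoffs [4, 5] → best response B (payoff 5)
  P2 vs A: payoffs [3, 4] → best response Y (payoff 4)
  P2 vs B: payoffs [0, 0] → best response X/Y (payoff 0)
Mutual best responses: (B,X), (B,Y) → Nash equilibria.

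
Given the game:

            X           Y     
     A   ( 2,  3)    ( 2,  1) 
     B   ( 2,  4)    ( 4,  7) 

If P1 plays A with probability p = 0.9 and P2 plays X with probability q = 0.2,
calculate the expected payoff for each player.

E[P1] = 2.16, E[P2] = 1.9

Work:
E[P1] = p·q·π₁(A,X) + p·(1-q)·π₁(A,Y) + (1-p)·q·π₁(B,X) + (1-p)·(1-q)·π₁(B,Y)
= 0.9·0.2·2 + 0.9·0.8·2 + 0.1·0.2·2 + 0.1·0.8·4
= 2.16

E[P2] = 1.9 (similar calculation)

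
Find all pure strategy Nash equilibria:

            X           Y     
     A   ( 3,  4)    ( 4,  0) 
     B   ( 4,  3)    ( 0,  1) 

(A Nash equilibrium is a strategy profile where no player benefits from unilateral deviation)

Nash equilibrium: (B, X)

Work:
Best responses:
  P1 vs X: payoffs [3, 4] → best response B (payoff 4)
  P1 vs Y: payoffs [4, 0] → best response A (payoff 4)
  P2 vs A: payoffs [4, 0] → best response X (payoff 4)
  P2 vs B: payoffs [3, 1] → best response X (payoff 3)
Mutual best responses: (B,X) → Nash equilibria.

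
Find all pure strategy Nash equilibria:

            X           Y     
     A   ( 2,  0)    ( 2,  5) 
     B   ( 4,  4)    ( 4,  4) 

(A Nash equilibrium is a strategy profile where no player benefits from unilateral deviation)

Nash equilibrium: (B, X), (B, Y)

Work:
Best responses:
  P1 vs X: payoffs [2, 4] → best response B (payoff 4)
  P1 vs Y: payoffs [2, 4] → best response B (payoff 4)
  P2 vs A: payoffs [0, 5] → best response Y (payoff 5)
  P2 vs B: payoffs [4, 4] → best response X/Y (payoff 4)
Mutual best responses: (B,X), (B,Y) → Nash equilibria.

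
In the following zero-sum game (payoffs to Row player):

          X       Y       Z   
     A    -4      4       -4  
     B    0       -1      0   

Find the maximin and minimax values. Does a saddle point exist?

Maximin = -1, Minimax = 0, Saddle: False

Work:
Row minimums: [-4, -1] → maximin = -1
Column maximums: [0, 4, 0] → minimax = 0
No saddle point (maximin ≠ minimax). Mixed strategy needed.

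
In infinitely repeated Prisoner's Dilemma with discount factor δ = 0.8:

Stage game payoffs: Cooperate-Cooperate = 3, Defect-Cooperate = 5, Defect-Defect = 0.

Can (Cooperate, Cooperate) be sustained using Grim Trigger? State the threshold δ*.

δ* = 0.4; since δ = 0.8 ≥ 0.4, cooperation can be sustained

Work:
For Grim Trigger:
Cooperate forever: 3/(1-δ)
Defect then punished: 5 + 0·δ/(1-δ)
Need: 3/(1-δ) ≥ 5 + 0·δ/(1-δ)
Solving: δ ≥ (T-R)/(T-P) = (5-3)/(5-0) = 0.4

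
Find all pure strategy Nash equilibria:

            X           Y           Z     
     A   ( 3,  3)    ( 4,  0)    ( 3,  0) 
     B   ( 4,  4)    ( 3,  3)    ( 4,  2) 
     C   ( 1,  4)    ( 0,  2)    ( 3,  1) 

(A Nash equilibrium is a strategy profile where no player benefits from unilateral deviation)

Nash equilibrium: (B, X)

Work:
Best responses:
  P1 vs X: payoffs [3, 4, 1] → best response B (payoff 4)
  P1 vs Y: payoffs [4, 3, 0] → best response A (payoff 4)
  P1 vs Z: payoffs [3, 4, 3] → best response B (payoff 4)
  P2 vs A: payoffs [3, 0, 0] → best response X (payoff 3)
  P2 vs B: payoffs [4, 3, 2] → best response X (payoff 4)
  P2 vs C: payoffs [4, 2, 1] → best response X (payoff 4)
Mutual best responses: (B,X) → Nash equilibria.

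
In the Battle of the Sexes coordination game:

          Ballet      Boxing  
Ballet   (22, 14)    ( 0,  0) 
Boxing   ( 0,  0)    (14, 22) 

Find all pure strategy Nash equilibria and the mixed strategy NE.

Pure NE: (Ballet, Ballet) and (Boxing, Boxing); Mixed NE: p = 0.6111, q = 0.3889

Work:
Check pure NE:
(Ballet, Ballet): (22, 14) - no unilateral deviation beneficial
(Boxing, Boxing): (14, 22) - no unilateral deviation beneficial
Mixed NE: P1 plays Ballet with p = 0.6111, P2 plays Ballet with q = 0.3889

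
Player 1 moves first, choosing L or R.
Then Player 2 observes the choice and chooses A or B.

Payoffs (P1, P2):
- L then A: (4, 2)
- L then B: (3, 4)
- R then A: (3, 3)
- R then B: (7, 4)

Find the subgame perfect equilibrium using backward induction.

P1 plays R, P2 plays B after L and B after R; Payoff (7, 4)

Work:
Backward induction:
After L: P2 chooses B → P1 gets 3
After R: P2 chooses B → P1 gets 7
P1 chooses R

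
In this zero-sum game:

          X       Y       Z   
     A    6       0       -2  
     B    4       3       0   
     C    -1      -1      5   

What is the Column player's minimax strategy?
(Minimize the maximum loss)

Column should play Y, value = 3

Work:
Column player minimizes Row's maximum payoff:
Column X: max payoff to Row = 6
Column Y: max payoff to Row = 3
Column Z: max payoff to Row = 5
Minimum is 3, achieved by column Y.
Minimax strategy: Y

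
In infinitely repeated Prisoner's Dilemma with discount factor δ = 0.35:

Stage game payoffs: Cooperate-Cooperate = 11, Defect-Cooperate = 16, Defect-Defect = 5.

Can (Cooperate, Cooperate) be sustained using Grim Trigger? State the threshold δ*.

δ* = 0.4545; since δ = 0.35 < 0.4545, cooperation cannot be sustained

Work:
For Grim Trigger:
Cooperate forever: 11/(1-δ)
Defect then punished: 16 + 5·δ/(1-δ)
Need: 11/(1-δ) ≥ 16 + 5·δ/(1-δ)
Solving: δ ≥ (T-R)/(T-P) = (16-11)/(16-5) = 0.4545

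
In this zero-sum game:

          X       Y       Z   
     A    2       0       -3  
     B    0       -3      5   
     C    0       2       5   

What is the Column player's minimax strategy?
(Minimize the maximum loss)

Column should play X or Y (all achieve the minimum), value = 2

Work:
Column player minimizes Row's maximum payoff:
Column X: max payoff to Row = 2
Column Y: max payoff to Row = 2
Column Z: max payoff to Row = 5
Minimum is 2, achieved by columns X, Y (tied).
Each of X or Y is a minimax strategy.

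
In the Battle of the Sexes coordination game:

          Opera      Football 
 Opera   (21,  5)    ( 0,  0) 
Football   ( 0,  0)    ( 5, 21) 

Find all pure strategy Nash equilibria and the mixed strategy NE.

Pure NE: (Opera, Opera) and (Football, Football); Mixed NE: p = 0.8077, q = 0.1923

Work:
Check pure NE:
(Opera, Opera): (21, 5) - no unilateral deviation beneficial
(Football, Football): (5, 21) - no unilateral deviation beneficial
Mixed NE: P1 plays Opera with p = 0.8077, P2 plays Opera with q = 0.1923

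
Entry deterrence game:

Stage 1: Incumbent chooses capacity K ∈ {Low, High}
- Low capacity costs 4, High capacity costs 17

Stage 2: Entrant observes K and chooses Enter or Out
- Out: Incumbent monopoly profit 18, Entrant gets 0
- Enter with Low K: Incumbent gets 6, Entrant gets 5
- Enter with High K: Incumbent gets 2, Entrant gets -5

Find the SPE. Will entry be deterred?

SPE: (Low, Enter|Low, Out|High); Entry not deterred. Incumbent net profit = 2, Entrant gets 5

Work:
After Low K: Entrant enters (5 > 0)
After High K: Entrant stays out (-5 < 0)
Incumbent: Low → 6−4=2, High → 18−17=1
Incumbent chooses Low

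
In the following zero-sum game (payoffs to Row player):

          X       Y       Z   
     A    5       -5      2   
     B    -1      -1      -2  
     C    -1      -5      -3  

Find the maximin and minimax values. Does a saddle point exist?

Maximin = -2, Minimax = -1, Saddle: False

Work:
Row minimums: [-5, -2, -5] → maximin = -2
Column maximums: [5, -1, 2] → minimax = -1
No saddle point (maximin ≠ minimax). Mixed strategy needed.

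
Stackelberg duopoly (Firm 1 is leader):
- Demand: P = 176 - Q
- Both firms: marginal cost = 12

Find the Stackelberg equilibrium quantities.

q₁* (leader) = 82.0, q₂* (follower) = 41.0

Work:
Follower's reaction: q₂ = (a - c - q₁)/2
Leader substitutes: π₁ = q₁·(a - q₁ - (a-c-q₁)/2 - c)
FOC: q₁* = (176 - 12)/2 = 82.00
Then: q₂* = (176 - 12 - 82.0)/2 = 41.00
Leader has first-mover advantage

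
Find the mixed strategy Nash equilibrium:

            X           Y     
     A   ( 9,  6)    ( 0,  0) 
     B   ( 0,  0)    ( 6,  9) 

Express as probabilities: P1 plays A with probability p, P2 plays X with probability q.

p = 0.6, q = 0.4

Work:
Find probabilities that make opponent indifferent:
P2 chooses q to make P1 indifferent between A and B
P1 chooses p to make P2 indifferent between X and Y
Mixed NE: P1 plays (A: 0.6, B: 0.4), P2 plays (X: 0.4, Y: 0.6)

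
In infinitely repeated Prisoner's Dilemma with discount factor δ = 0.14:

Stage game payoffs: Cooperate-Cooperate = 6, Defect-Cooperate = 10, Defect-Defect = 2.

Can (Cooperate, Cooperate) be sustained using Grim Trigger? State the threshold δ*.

δ* = 0.5; since δ = 0.14 < 0.5, cooperation cannot be sustained

Work:
For Grim Trigger:
Cooperate forever: 6/(1-δ)
Defect then punished: 10 + 2·δ/(1-δ)
Need: 6/(1-δ) ≥ 10 + 2·δ/(1-δ)
Solving: δ ≥ (T-R)/(T-P) = (10-6)/(10-2) = 0.5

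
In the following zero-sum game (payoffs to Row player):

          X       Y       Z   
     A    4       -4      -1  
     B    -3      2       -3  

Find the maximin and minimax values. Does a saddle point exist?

Maximin = -3, Minimax = -1, Saddle: False

Work:
Row minimums: [-4, -3] → maximin = -3
Column maximums: [4, 2, -1] → minimax = -1
No saddle point (maximin ≠ minimax). Mixed strategy needed.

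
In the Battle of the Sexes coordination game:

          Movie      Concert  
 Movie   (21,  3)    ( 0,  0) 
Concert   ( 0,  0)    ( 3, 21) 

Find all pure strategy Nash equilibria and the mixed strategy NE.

Pure NE: (Movie, Movie) and (Concert, Concert); Mixed NE: p = 0.875, q = 0.125

Work:
Check pure NE:
(Movie, Movie): (21, 3) - no unilateral deviation beneficial
(Concert, Concert): (3, 21) - no unilateral deviation beneficial
Mixed NE: P1 plays Movie with p = 0.875, P2 plays Movie with q = 0.125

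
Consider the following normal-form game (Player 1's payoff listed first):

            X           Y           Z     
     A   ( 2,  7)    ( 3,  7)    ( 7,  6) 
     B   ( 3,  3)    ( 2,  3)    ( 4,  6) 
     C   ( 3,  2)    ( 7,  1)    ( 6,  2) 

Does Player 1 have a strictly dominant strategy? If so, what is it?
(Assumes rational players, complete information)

No strictly dominant strategy exists for Player 1

Work:
A strategy strictly dominates another if it gives a strictly higher payoff against every opponent action. Compare each pair of P1's strategies column-by-column:
  A vs B: [2 vs 3, 3 vs 2, 7 vs 4] → A does not strictly dominate B (column X: 2 ≤ 3)
  A vs C: [2 vs 3, 3 vs 7, 7 vs 6] → A does not strictly dominate C (column X: 2 ≤ 3)
  B vs A: [3 vs 2, 2 vs 3, 4 vs 7] → B does not strictly dominate A (column Y: 2 ≤ 3)
  B vs C: [3 vs 3, 2 vs 7, 4 vs 6] → B does not strictly dominate C (column X: 3 ≤ 3)
  C vs A: [3 vs 2, 7 vs 3, 6 vs 7] → C does not strictly dominate A (column Z: 6 ≤ 7)
  C vs B: [3 vs 3, 7 vs 2, 6 vs 4] → C does not strictly dominate B (column X: 3 ≤ 3)
No single strategy strictly dominates all others → no strictly dominant strategy.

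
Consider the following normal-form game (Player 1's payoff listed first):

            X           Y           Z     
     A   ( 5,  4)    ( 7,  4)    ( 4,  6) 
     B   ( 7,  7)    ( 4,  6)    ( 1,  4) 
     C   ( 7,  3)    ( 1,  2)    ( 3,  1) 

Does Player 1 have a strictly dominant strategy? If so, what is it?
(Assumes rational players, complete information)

No strictly dominant strategy exists for Player 1

Work:
A strategy strictly dominates another if it gives a strictly higher payoff against every opponent action. Compare each pair of P1's strategies column-by-column:
  A vs B: [5 vs 7, 7 vs 4, 4 vs 1] → A does not strictly dominate B (column X: 5 ≤ 7)
  A vs C: [5 vs 7, 7 vs 1, 4 vs 3] → A does not strictly dominate C (column X: 5 ≤ 7)
  B vs A: [7 vs 5, 4 vs 7, 1 vs 4] → B does not strictly dominate A (column Y: 4 ≤ 7)
  B vs C: [7 vs 7, 4 vs 1, 1 vs 3] → B does not strictly dominate C (column X: 7 ≤ 7)
  C vs A: [7 vs 5, 1 vs 7, 3 vs 4] → C does not strictly dominate A (column Y: 1 ≤ 7)
  C vs B: [7 vs 7, 1 vs 4, 3 vs 1] → C does not strictly dominate B (column X: 7 ≤ 7)
No single strategy strictly dominates all others → no strictly dominant strategy.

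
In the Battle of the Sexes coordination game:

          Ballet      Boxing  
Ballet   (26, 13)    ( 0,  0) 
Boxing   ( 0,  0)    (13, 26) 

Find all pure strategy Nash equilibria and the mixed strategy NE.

Pure NE: (Ballet, Ballet) and (Boxing, Boxing); Mixed NE: p = 0.6667, q = 0.3333

Work:
Check pure NE:
(Ballet, Ballet): (26, 13) - no unilateral deviation beneficial
(Boxing, Boxing): (13, 26) - no unilateral deviation beneficial
Mixed NE: P1 plays Ballet with p = 0.6667, P2 plays Ballet with q = 0.3333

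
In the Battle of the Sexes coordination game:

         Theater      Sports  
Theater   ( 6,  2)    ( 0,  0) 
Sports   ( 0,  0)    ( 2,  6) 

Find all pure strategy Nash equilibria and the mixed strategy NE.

Pure NE: (Theater, Theater) and (Sports, Sports); Mixed NE: p = 0.75, q = 0.25

Work:
Check pure NE:
(Theater, Theater): (6, 2) - no unilateral deviation beneficial
(Sports, Sports): (2, 6) - no unilateral deviation beneficial
Mixed NE: P1 plays Theater with p = 0.75, P2 plays Theater with q = 0.25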